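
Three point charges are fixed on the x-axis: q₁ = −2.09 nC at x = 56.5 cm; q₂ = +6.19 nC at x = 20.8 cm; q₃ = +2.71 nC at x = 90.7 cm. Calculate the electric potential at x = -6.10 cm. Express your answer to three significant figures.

202 V

Electric potential is a scalar, so the contributions from each charge add algebraically: V = Σ kqᵢ/rᵢ.
Distances from the field point to each charge: r₁ = 0.626 m, r₂ = 0.269 m, r₃ = 0.968 m.
V = k[(-2.09×10⁻⁹)/(0.626) + (6.19×10⁻⁹)/(0.269) + (2.71×10⁻⁹)/(0.968)] = 202 V.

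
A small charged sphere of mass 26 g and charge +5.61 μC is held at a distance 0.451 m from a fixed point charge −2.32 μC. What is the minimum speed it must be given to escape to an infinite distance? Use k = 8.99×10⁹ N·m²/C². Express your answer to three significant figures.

4.47 m/s

To just escape, total mechanical energy must reach zero at infinity: ½mv²_min + U = 0, so ½mv²_min = −U = |kQq|/r.
|U| = |kQq|/r = (8.99×10⁹ N·m²/C²)(2.32×10⁻⁶)(5.61×10⁻⁶)/(0.451) = 0.259 J.
v_min = √(2|U|/m) = √(2·0.259/0.0260) = 4.47 m/s.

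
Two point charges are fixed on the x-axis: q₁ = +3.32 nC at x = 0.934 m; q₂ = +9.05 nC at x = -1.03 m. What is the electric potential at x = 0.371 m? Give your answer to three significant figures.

111 V

The total potential is the scalar sum of each charge's contribution, V = Σ kqᵢ/rᵢ.
Distances from the field point to each charge: r₁ = 0.563 m, r₂ = 1.40 m.
V = k[(3.32×10⁻⁹)/(0.563) + (9.05×10⁻⁹)/(1.40)] = 111 V.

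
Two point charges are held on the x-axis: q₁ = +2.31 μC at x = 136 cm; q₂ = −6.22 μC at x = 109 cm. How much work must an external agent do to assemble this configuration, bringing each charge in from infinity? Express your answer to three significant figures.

-0.478 J

The assembly work is the sum of pairwise potential energies, U = Σ_{i<j} kqᵢqⱼ/rᵢⱼ.
Pair separations: r₁₂ = 0.270 m.
U = (-0.478) = -0.478 J.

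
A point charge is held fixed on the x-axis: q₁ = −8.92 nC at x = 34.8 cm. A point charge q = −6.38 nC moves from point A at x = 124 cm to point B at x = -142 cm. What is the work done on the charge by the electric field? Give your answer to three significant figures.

The work done by the electric force is W_field = −ΔU = −q(V_B − V_A) = q(V_A − V_B).
At A: distance to the source charge is 0.892 m; V_A = kq₁/r = -89.9 V.
At B: distance to the source charge is 1.77 m; V_B = kq₁/r = -45.4 V.
ΔV = V_B − V_A = 44.5 V.
W_field = −qΔV = −(-6.38×10⁻⁹ C)(44.5 V) = 2.84×10⁻⁷ J.

2.84×10⁻⁷ J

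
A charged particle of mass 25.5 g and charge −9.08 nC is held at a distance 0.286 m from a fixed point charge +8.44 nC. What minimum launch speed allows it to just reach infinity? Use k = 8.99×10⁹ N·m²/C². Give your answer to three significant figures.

To just escape, total mechanical energy must reach zero at infinity: ½mv²_min + U = 0, so ½mv²_min = −U = |kQq|/r.
|U| = |kQq|/r = (8.99×10⁹ N·m²/C²)(8.44×10⁻⁹)(9.08×10⁻⁹)/(0.286) = 2.41×10⁻⁶ J.
v_min = √(2|U|/m) = √(2·2.41×10⁻⁶/0.0255) = 0.0137 m/s.

0.0137 m/s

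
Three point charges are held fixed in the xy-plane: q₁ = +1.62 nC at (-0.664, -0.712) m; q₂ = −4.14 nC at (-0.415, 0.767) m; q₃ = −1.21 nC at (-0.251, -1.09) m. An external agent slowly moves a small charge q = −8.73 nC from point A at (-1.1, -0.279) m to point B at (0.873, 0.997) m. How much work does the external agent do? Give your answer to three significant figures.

9.92×10⁻⁸ J

For quasistatic motion the external work equals the change in potential energy: W_ext = qΔV = q(V_B − V_A).
At A: distances to the source charges are 0.614 m, 1.25 m, 1.17 m; V_A = Σ kqᵢ/rᵢ = -15.3 V.
At B: distances to the source charges are 2.30 m, 1.31 m, 2.37 m; V_B = Σ kqᵢ/rᵢ = -26.7 V.
ΔV = V_B − V_A = -11.4 V.
W_ext = qΔV = (-8.73×10⁻⁹ C)(-11.4 V) = 9.92×10⁻⁸ J.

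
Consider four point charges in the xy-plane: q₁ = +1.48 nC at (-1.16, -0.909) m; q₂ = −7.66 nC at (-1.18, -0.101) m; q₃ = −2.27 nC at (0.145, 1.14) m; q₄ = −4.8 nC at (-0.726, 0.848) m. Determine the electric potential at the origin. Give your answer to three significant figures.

Electric potential is a scalar, so the contributions from each charge add algebraically: V = Σ kqᵢ/rᵢ.
Distances from the field point to each charge: r₁ = 1.47 m, r₂ = 1.18 m, r₃ = 1.15 m, r₄ = 1.12 m.
V = k[(1.48×10⁻⁹)/(1.47) + (-7.66×10⁻⁹)/(1.18) + (-2.27×10⁻⁹)/(1.15) + (-4.80×10⁻⁹)/(1.12)] = -106 V.

-106 V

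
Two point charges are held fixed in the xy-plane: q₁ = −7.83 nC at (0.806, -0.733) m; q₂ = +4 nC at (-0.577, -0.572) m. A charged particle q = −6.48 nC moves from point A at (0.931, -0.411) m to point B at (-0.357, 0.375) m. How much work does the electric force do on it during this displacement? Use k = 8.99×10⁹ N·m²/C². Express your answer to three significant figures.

1.12×10⁻⁶ J

The work done by the electric force is W_field = −ΔU = −q(V_B − V_A) = q(V_A − V_B).
At A: distances to the source charges are 0.345 m, 1.52 m; V_A = Σ kqᵢ/rᵢ = -180 V.
At B: distances to the source charges are 1.61 m, 0.972 m; V_B = Σ kqᵢ/rᵢ = -6.83 V.
ΔV = V_B − V_A = 173 V.
W_field = −qΔV = −(-6.48×10⁻⁹ C)(173 V) = 1.12×10⁻⁶ J.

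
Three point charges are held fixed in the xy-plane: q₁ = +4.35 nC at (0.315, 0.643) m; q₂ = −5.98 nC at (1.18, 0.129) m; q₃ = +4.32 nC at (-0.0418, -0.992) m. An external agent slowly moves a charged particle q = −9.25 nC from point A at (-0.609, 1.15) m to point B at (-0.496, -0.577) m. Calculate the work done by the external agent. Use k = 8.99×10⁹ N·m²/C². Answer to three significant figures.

-2.93×10⁻⁷ J

For quasistatic motion the external work equals the change in potential energy: W_ext = qΔV = q(V_B − V_A).
At A: distances to the source charges are 1.05 m, 2.06 m, 2.22 m; V_A = Σ kqᵢ/rᵢ = 28.5 V.
At B: distances to the source charges are 1.46 m, 1.82 m, 0.615 m; V_B = Σ kqᵢ/rᵢ = 60.3 V.
ΔV = V_B − V_A = 31.7 V.
W_ext = qΔV = (-9.25×10⁻⁹ C)(31.7 V) = -2.93×10⁻⁷ J.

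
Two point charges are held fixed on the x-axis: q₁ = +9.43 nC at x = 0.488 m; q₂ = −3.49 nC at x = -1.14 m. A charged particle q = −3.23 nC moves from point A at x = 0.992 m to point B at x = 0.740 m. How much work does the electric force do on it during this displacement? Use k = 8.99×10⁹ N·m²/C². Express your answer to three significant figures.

The work done by the electric force is W_field = −ΔU = −q(V_B − V_A) = q(V_A − V_B).
At A: distances to the source charges are 0.504 m, 2.13 m; V_A = Σ kqᵢ/rᵢ = 153 V.
At B: distances to the source charges are 0.252 m, 1.88 m; V_B = Σ kqᵢ/rᵢ = 320 V.
ΔV = V_B − V_A = 166 V.
W_field = −qΔV = −(-3.23×10⁻⁹ C)(166 V) = 5.37×10⁻⁷ J.

5.37×10⁻⁷ J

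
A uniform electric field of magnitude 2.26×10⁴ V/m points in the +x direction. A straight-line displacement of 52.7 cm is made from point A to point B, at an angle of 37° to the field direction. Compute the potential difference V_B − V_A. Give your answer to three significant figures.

Only the component of displacement along E changes the potential: ΔV = −E·d·cosθ.
ΔV = −(2.26×10⁴ V/m)(0.527 m)cos37° = -9510 V.

-9510 V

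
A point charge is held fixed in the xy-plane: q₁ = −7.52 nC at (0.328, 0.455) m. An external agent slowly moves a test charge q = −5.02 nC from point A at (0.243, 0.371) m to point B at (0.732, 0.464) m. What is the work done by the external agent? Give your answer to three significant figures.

For quasistatic motion the external work equals the change in potential energy: W_ext = qΔV = q(V_B − V_A).
At A: distance to the source charge is 0.120 m; V_A = kq₁/r = -566 V.
At B: distance to the source charge is 0.404 m; V_B = kq₁/r = -167 V.
ΔV = V_B − V_A = 398 V.
W_ext = qΔV = (-5.02×10⁻⁹ C)(398 V) = -2.00×10⁻⁶ J.

-2.00×10⁻⁶ J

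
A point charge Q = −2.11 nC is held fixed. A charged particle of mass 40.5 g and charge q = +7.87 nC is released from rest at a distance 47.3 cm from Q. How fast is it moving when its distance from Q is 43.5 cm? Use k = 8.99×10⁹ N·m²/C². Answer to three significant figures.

1.17×10⁻³ m/s

Only the electrostatic force acts, so mechanical energy is conserved: ½mv² = U₁ − U₂ = kQq(1/r₁ − 1/r₂).
U₁ − U₂ = (8.99×10⁹ N·m²/C²)(-2.11×10⁻⁹ C)(7.87×10⁻⁹ C)(1/0.473 − 1/0.435) = 2.76×10⁻⁸ J.
v = √(2·2.76×10⁻⁸/0.0405) = 1.17×10⁻³ m/s.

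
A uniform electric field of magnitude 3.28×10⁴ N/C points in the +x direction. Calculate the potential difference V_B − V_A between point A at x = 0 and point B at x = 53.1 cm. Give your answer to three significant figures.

In a uniform field, potential decreases in the direction of E: V_B − V_A = −E·Δx.
V_B − V_A = −(3.28×10⁴ V/m)(0.531 m) = -1.74×10⁴ V.

-1.74×10⁴ V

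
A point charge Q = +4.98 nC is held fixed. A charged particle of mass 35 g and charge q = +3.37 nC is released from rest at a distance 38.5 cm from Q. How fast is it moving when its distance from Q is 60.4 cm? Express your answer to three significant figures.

2.85×10⁻³ m/s

Only the electrostatic force acts, so mechanical energy is conserved: ½mv² = U₁ − U₂ = kQq(1/r₁ − 1/r₂).
U₁ − U₂ = (8.99×10⁹ N·m²/C²)(4.98×10⁻⁹ C)(3.37×10⁻⁹ C)(1/0.385 − 1/0.604) = 1.42×10⁻⁷ J.
v = √(2·1.42×10⁻⁷/0.0350) = 2.85×10⁻³ m/s.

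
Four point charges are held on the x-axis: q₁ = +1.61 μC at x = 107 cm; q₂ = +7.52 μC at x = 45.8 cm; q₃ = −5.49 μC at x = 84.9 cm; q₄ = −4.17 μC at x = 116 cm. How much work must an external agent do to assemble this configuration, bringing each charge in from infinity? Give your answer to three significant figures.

-1.54 J

The work to assemble the configuration equals its total potential energy, U = Σ kqᵢqⱼ/rᵢⱼ over all pairs.
Pair separations: r₁₂ = 0.612 m, r₁₃ = 0.221 m, r₁₄ = 0.0900 m, r₂₃ = 0.391 m, r₂₄ = 0.702 m, r₃₄ = 0.311 m.
Summing all 6 pair terms gives U = -1.54 J.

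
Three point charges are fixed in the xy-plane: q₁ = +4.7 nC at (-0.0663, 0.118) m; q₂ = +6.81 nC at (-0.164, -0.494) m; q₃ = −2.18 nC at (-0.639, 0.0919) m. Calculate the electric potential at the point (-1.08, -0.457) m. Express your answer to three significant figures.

The total potential is the scalar sum of each charge's contribution, V = Σ kqᵢ/rᵢ.
Distances from the field point to each charge: r₁ = 1.17 m, r₂ = 0.917 m, r₃ = 0.704 m.
V = k[(4.70×10⁻⁹)/(1.17) + (6.81×10⁻⁹)/(0.917) + (-2.18×10⁻⁹)/(0.704)] = 75.2 V.

75.2 V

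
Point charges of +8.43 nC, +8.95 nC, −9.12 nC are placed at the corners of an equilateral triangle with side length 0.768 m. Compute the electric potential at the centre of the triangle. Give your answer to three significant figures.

167 V

The total potential is the scalar sum of each charge's contribution, V = Σ kqᵢ/rᵢ.
The distance from each vertex to the centroid is a/√3 = 0.443 m.
V = k[(8.43×10⁻⁹)/(0.443) + (8.95×10⁻⁹)/(0.443) + (-9.12×10⁻⁹)/(0.443)] = 167 V.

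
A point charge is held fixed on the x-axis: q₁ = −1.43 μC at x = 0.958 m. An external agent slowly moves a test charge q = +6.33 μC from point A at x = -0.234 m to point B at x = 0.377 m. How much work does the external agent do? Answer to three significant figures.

-0.0718 J

For quasistatic motion the external work equals the change in potential energy: W_ext = qΔV = q(V_B − V_A).
At A: distance to the source charge is 1.19 m; V_A = kq₁/r = -1.08×10⁴ V.
At B: distance to the source charge is 0.581 m; V_B = kq₁/r = -2.21×10⁴ V.
ΔV = V_B − V_A = -1.13×10⁴ V.
W_ext = qΔV = (6.33×10⁻⁶ C)(-1.13×10⁴ V) = -0.0718 J.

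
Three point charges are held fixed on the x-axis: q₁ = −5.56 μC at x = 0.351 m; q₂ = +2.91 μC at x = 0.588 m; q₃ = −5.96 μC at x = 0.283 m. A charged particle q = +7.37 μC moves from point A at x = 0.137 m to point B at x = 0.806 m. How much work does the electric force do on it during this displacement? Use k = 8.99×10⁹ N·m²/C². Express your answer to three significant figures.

-3.32 J

The work done by the electric force is W_field = −ΔU = −q(V_B − V_A) = q(V_A − V_B).
At A: distances to the source charges are 0.214 m, 0.451 m, 0.146 m; V_A = Σ kqᵢ/rᵢ = -5.43×10⁵ V.
At B: distances to the source charges are 0.455 m, 0.218 m, 0.523 m; V_B = Σ kqᵢ/rᵢ = -9.23×10⁴ V.
ΔV = V_B − V_A = 4.50×10⁵ V.
W_field = −qΔV = −(7.37×10⁻⁶ C)(4.50×10⁵ V) = -3.32 J.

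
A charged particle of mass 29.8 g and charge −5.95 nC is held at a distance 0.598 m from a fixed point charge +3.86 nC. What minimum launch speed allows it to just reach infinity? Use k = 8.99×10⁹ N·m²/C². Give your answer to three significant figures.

To just escape, total mechanical energy must reach zero at infinity: ½mv²_min + U = 0, so ½mv²_min = −U = |kQq|/r.
|U| = |kQq|/r = (8.99×10⁹ N·m²/C²)(3.86×10⁻⁹)(5.95×10⁻⁹)/(0.598) = 3.45×10⁻⁷ J.
v_min = √(2|U|/m) = √(2·3.45×10⁻⁷/0.0298) = 4.81×10⁻³ m/s.

4.81×10⁻³ m/s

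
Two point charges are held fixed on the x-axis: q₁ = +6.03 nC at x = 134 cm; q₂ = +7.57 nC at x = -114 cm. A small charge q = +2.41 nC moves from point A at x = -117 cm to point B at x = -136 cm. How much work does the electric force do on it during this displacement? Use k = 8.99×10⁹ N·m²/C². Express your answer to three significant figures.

4.73×10⁻⁶ J

The work done by the electric force is W_field = −ΔU = −q(V_B − V_A) = q(V_A − V_B).
At A: distances to the source charges are 2.51 m, 0.0300 m; V_A = Σ kqᵢ/rᵢ = 2290 V.
At B: distances to the source charges are 2.70 m, 0.220 m; V_B = Σ kqᵢ/rᵢ = 329 V.
ΔV = V_B − V_A = -1960 V.
W_field = −qΔV = −(2.41×10⁻⁹ C)(-1960 V) = 4.73×10⁻⁶ J.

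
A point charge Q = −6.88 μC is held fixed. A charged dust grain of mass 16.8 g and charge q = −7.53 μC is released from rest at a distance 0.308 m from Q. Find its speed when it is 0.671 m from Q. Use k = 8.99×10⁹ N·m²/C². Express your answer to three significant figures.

9.87 m/s

Only the electrostatic force acts, so mechanical energy is conserved: ½mv² = U₁ − U₂ = kQq(1/r₁ − 1/r₂).
U₁ − U₂ = (8.99×10⁹ N·m²/C²)(-6.88×10⁻⁶ C)(-7.53×10⁻⁶ C)(1/0.308 − 1/0.671) = 0.818 J.
v = √(2·0.818/0.0168) = 9.87 m/s.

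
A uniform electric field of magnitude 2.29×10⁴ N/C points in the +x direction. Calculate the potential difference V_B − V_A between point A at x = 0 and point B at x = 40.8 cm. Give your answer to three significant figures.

-9340 V

In a uniform field, potential decreases in the direction of E: V_B − V_A = −E·Δx.
V_B − V_A = −(2.29×10⁴ V/m)(0.408 m) = -9340 V.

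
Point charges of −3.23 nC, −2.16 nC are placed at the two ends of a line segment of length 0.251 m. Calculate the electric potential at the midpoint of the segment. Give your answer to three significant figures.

-386 V

The total potential is the scalar sum of each charge's contribution, V = Σ kqᵢ/rᵢ.
Each charge is 0.126 m from the midpoint.
V = k[(-3.23×10⁻⁹)/(0.126) + (-2.16×10⁻⁹)/(0.126)] = -386 V.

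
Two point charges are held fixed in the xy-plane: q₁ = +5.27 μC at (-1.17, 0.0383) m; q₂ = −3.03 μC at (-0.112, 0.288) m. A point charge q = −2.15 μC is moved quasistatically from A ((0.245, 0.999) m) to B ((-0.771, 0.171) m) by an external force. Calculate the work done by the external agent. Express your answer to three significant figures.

-0.169 J

For quasistatic motion the external work equals the change in potential energy: W_ext = qΔV = q(V_B − V_A).
At A: distances to the source charges are 1.71 m, 0.796 m; V_A = Σ kqᵢ/rᵢ = -6540 V.
At B: distances to the source charges are 0.420 m, 0.669 m; V_B = Σ kqᵢ/rᵢ = 7.20×10⁴ V.
ΔV = V_B − V_A = 7.85×10⁴ V.
W_ext = qΔV = (-2.15×10⁻⁶ C)(7.85×10⁴ V) = -0.169 J.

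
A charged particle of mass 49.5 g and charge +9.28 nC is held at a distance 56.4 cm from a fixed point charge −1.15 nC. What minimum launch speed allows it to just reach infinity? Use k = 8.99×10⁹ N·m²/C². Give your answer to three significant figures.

2.62×10⁻³ m/s

To just escape, total mechanical energy must reach zero at infinity: ½mv²_min + U = 0, so ½mv²_min = −U = |kQq|/r.
|U| = |kQq|/r = (8.99×10⁹ N·m²/C²)(1.15×10⁻⁹)(9.28×10⁻⁹)/(0.564) = 1.70×10⁻⁷ J.
v_min = √(2|U|/m) = √(2·1.70×10⁻⁷/0.0495) = 2.62×10⁻³ m/s.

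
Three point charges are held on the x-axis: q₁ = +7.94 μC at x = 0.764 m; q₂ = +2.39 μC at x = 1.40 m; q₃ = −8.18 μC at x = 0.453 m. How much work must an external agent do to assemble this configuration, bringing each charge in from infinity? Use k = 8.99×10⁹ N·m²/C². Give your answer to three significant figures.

-1.79 J

The assembly work is the sum of pairwise potential energies, U = Σ_{i<j} kqᵢqⱼ/rᵢⱼ.
Pair separations: r₁₂ = 0.636 m, r₁₃ = 0.311 m, r₂₃ = 0.947 m.
U = (0.268) + (-1.88) + (-0.186) = -1.79 J.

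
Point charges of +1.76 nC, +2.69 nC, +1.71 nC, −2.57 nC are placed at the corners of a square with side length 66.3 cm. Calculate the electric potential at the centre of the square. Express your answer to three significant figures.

The total potential is the scalar sum of each charge's contribution, V = Σ kqᵢ/rᵢ.
The distance from each corner to the centre is a√2/2 = 0.469 m.
V = k[(1.76×10⁻⁹)/(0.469) + (2.69×10⁻⁹)/(0.469) + (1.71×10⁻⁹)/(0.469) + (-2.57×10⁻⁹)/(0.469)] = 68.8 V.

68.8 V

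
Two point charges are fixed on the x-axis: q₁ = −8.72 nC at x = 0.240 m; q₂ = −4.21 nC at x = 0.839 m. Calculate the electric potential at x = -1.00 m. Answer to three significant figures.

The total potential is the scalar sum of each charge's contribution, V = Σ kqᵢ/rᵢ.
Distances from the field point to each charge: r₁ = 1.24 m, r₂ = 1.84 m.
V = k[(-8.72×10⁻⁹)/(1.24) + (-4.21×10⁻⁹)/(1.84)] = -83.8 V.

-83.8 V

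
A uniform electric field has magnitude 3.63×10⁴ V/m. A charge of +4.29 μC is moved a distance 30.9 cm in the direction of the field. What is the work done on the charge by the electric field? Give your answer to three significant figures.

The potential change for a displacement 30.9 cm in the direction of the field is ΔV = −Ed = -1.12×10⁴ V.
W_field = −qΔV = 0.0481 J.

0.0481 J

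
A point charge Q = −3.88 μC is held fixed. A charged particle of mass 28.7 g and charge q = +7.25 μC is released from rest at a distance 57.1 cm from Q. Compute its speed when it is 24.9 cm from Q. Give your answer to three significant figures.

6.32 m/s

Only the electrostatic force acts, so mechanical energy is conserved: ½mv² = U₁ − U₂ = kQq(1/r₁ − 1/r₂).
U₁ − U₂ = (8.99×10⁹ N·m²/C²)(-3.88×10⁻⁶ C)(7.25×10⁻⁶ C)(1/0.571 − 1/0.249) = 0.573 J.
v = √(2·0.573/0.0287) = 6.32 m/s.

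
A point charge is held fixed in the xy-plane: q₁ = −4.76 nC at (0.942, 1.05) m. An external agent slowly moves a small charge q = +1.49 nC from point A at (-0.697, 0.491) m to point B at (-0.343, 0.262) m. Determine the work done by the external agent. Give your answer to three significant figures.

-5.48×10⁻⁹ J

For quasistatic motion the external work equals the change in potential energy: W_ext = qΔV = q(V_B − V_A).
At A: distance to the source charge is 1.73 m; V_A = kq₁/r = -24.7 V.
At B: distance to the source charge is 1.51 m; V_B = kq₁/r = -28.4 V.
ΔV = V_B − V_A = -3.68 V.
W_ext = qΔV = (1.49×10⁻⁹ C)(-3.68 V) = -5.48×10⁻⁹ J.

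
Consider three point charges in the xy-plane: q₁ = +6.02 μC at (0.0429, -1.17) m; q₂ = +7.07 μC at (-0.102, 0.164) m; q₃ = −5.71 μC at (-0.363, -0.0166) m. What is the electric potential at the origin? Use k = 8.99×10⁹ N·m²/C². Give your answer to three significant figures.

2.34×10⁵ V

Electric potential is a scalar, so the contributions from each charge add algebraically: V = Σ kqᵢ/rᵢ.
Distances from the field point to each charge: r₁ = 1.17 m, r₂ = 0.193 m, r₃ = 0.363 m.
V = k[(6.02×10⁻⁶)/(1.17) + (7.07×10⁻⁶)/(0.193) + (-5.71×10⁻⁶)/(0.363)] = 2.34×10⁵ V.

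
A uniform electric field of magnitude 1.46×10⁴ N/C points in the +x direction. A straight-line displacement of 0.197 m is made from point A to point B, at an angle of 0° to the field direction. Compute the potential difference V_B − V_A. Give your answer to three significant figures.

-2880 V

Only the component of displacement along E changes the potential: ΔV = −E·d·cosθ.
ΔV = −(1.46×10⁴ V/m)(0.197 m)cos0° = -2880 V.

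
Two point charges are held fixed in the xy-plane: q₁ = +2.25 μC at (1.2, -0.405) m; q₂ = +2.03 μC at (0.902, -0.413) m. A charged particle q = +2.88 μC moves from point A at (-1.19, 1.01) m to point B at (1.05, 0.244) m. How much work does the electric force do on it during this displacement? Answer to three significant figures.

The work done by the electric force is W_field = −ΔU = −q(V_B − V_A) = q(V_A − V_B).
At A: distances to the source charges are 2.78 m, 2.53 m; V_A = Σ kqᵢ/rᵢ = 1.45×10⁴ V.
At B: distances to the source charges are 0.666 m, 0.673 m; V_B = Σ kqᵢ/rᵢ = 5.75×10⁴ V.
ΔV = V_B − V_A = 4.30×10⁴ V.
W_field = −qΔV = −(2.88×10⁻⁶ C)(4.30×10⁴ V) = -0.124 J.

-0.124 J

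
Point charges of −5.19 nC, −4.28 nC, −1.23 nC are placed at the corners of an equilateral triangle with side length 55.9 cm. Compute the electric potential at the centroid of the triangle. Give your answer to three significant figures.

-298 V

The total potential is the scalar sum of each charge's contribution, V = Σ kqᵢ/rᵢ.
The distance from each vertex to the centroid is a/√3 = 0.323 m.
V = k[(-5.19×10⁻⁹)/(0.323) + (-4.28×10⁻⁹)/(0.323) + (-1.23×10⁻⁹)/(0.323)] = -298 V.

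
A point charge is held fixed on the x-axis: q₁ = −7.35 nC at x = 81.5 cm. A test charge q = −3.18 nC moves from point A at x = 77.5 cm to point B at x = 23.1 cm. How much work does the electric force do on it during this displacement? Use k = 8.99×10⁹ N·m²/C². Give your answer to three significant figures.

The work done by the electric force is W_field = −ΔU = −q(V_B − V_A) = q(V_A − V_B).
At A: distance to the source charge is 0.0400 m; V_A = kq₁/r = -1650 V.
At B: distance to the source charge is 0.584 m; V_B = kq₁/r = -113 V.
ΔV = V_B − V_A = 1540 V.
W_field = −qΔV = −(-3.18×10⁻⁹ C)(1540 V) = 4.89×10⁻⁶ J.

4.89×10⁻⁶ J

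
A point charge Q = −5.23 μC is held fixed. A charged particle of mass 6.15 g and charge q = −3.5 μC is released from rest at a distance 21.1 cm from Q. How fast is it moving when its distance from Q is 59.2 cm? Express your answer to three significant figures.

12.8 m/s

Only the electrostatic force acts, so mechanical energy is conserved: ½mv² = U₁ − U₂ = kQq(1/r₁ − 1/r₂).
U₁ − U₂ = (8.99×10⁹ N·m²/C²)(-5.23×10⁻⁶ C)(-3.50×10⁻⁶ C)(1/0.211 − 1/0.592) = 0.502 J.
v = √(2·0.502/6.15×10⁻³) = 12.8 m/s.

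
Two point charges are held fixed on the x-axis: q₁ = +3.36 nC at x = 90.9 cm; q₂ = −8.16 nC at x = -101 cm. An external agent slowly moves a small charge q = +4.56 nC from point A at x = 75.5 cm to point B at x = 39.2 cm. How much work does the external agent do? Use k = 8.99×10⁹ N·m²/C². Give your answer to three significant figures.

For quasistatic motion the external work equals the change in potential energy: W_ext = qΔV = q(V_B − V_A).
At A: distances to the source charges are 0.154 m, 1.77 m; V_A = Σ kqᵢ/rᵢ = 155 V.
At B: distances to the source charges are 0.517 m, 1.40 m; V_B = Σ kqᵢ/rᵢ = 6.10 V.
ΔV = V_B − V_A = -148 V.
W_ext = qΔV = (4.56×10⁻⁹ C)(-148 V) = -6.77×10⁻⁷ J.

-6.77×10⁻⁷ J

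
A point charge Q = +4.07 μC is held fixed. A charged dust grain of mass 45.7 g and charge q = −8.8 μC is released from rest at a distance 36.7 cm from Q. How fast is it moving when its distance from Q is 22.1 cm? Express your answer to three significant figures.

Only the electrostatic force acts, so mechanical energy is conserved: ½mv² = U₁ − U₂ = kQq(1/r₁ − 1/r₂).
U₁ − U₂ = (8.99×10⁹ N·m²/C²)(4.07×10⁻⁶ C)(-8.80×10⁻⁶ C)(1/0.367 − 1/0.221) = 0.580 J.
v = √(2·0.580/0.0457) = 5.04 m/s.

5.04 m/s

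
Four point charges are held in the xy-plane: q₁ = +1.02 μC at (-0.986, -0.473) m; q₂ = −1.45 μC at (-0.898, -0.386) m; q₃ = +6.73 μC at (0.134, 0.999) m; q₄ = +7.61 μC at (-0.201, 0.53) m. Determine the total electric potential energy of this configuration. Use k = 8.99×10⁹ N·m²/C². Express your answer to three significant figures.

The assembly work is the sum of pairwise potential energies, U = Σ_{i<j} kqᵢqⱼ/rᵢⱼ.
Pair separations: r₁₂ = 0.124 m, r₁₃ = 1.85 m, r₁₄ = 1.27 m, r₂₃ = 1.73 m, r₂₄ = 1.15 m, r₃₄ = 0.576 m.
Summing all 6 pair terms gives U = 0.643 J.

0.643 J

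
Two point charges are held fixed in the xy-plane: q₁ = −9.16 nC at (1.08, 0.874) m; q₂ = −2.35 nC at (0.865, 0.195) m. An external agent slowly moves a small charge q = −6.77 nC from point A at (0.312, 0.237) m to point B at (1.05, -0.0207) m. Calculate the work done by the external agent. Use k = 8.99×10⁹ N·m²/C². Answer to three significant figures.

For quasistatic motion the external work equals the change in potential energy: W_ext = qΔV = q(V_B − V_A).
At A: distances to the source charges are 0.998 m, 0.555 m; V_A = Σ kqᵢ/rᵢ = -121 V.
At B: distances to the source charges are 0.895 m, 0.284 m; V_B = Σ kqᵢ/rᵢ = -166 V.
ΔV = V_B − V_A = -45.7 V.
W_ext = qΔV = (-6.77×10⁻⁹ C)(-45.7 V) = 3.09×10⁻⁷ J.

3.09×10⁻⁷ J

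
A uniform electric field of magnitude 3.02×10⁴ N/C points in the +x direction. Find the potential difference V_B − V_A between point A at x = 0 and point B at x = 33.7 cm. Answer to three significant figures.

In a uniform field, potential decreases in the direction of E: V_B − V_A = −E·Δx.
V_B − V_A = −(3.02×10⁴ V/m)(0.337 m) = -1.02×10⁴ V.

-1.02×10⁴ V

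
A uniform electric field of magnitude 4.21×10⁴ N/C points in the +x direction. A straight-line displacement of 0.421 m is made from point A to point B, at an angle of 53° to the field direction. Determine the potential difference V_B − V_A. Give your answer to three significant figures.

-1.07×10⁴ V

Only the component of displacement along E changes the potential: ΔV = −E·d·cosθ.
ΔV = −(4.21×10⁴ V/m)(0.421 m)cos53° = -1.07×10⁴ V.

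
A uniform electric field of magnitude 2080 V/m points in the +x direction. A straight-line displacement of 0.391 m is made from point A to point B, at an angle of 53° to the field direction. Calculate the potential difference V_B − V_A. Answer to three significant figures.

-489 V

Only the component of displacement along E changes the potential: ΔV = −E·d·cosθ.
ΔV = −(2080 V/m)(0.391 m)cos53° = -489 V.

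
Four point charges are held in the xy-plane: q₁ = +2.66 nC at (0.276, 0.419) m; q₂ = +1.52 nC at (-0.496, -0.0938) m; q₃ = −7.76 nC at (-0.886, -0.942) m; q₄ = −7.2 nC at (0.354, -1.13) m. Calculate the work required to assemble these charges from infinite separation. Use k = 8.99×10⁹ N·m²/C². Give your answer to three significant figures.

The assembly work is the sum of pairwise potential energies, U = Σ_{i<j} kqᵢqⱼ/rᵢⱼ.
Pair separations: r₁₂ = 0.927 m, r₁₃ = 1.79 m, r₁₄ = 1.55 m, r₂₃ = 0.934 m, r₂₄ = 1.34 m, r₃₄ = 1.25 m.
Summing all 6 pair terms gives U = 3.80×10⁻⁸ J.

3.80×10⁻⁸ J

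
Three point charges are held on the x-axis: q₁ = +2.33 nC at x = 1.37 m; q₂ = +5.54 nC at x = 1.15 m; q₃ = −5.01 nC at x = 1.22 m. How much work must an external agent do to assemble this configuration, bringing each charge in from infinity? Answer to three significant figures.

The assembly work is the sum of pairwise potential energies, U = Σ_{i<j} kqᵢqⱼ/rᵢⱼ.
Pair separations: r₁₂ = 0.220 m, r₁₃ = 0.150 m, r₂₃ = 0.0700 m.
U = (5.27×10⁻⁷) + (-7.00×10⁻⁷) + (-3.56×10⁻⁶) = -3.74×10⁻⁶ J.

-3.74×10⁻⁶ J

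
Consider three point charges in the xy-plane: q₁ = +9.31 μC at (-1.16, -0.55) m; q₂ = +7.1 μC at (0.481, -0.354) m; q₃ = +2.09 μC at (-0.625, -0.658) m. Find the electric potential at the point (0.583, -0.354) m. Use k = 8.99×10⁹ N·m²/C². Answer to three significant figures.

6.89×10⁵ V

The total potential is the scalar sum of each charge's contribution, V = Σ kqᵢ/rᵢ.
Distances from the field point to each charge: r₁ = 1.75 m, r₂ = 0.102 m, r₃ = 1.25 m.
V = k[(9.31×10⁻⁶)/(1.75) + (7.10×10⁻⁶)/(0.102) + (2.09×10⁻⁶)/(1.25)] = 6.89×10⁵ V.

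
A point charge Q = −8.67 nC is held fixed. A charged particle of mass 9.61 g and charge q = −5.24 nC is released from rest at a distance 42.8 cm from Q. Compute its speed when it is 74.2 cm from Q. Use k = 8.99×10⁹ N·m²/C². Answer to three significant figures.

9.17×10⁻³ m/s

Only the electrostatic force acts, so mechanical energy is conserved: ½mv² = U₁ − U₂ = kQq(1/r₁ − 1/r₂).
U₁ − U₂ = (8.99×10⁹ N·m²/C²)(-8.67×10⁻⁹ C)(-5.24×10⁻⁹ C)(1/0.428 − 1/0.742) = 4.04×10⁻⁷ J.
v = √(2·4.04×10⁻⁷/9.61×10⁻³) = 9.17×10⁻³ m/s.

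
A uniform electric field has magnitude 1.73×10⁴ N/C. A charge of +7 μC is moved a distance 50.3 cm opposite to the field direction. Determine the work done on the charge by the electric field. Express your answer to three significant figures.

The potential change for a displacement 50.3 cm opposite to the field direction is ΔV = +Ed = 8700 V.
W_field = −qΔV = -0.0609 J.

-0.0609 J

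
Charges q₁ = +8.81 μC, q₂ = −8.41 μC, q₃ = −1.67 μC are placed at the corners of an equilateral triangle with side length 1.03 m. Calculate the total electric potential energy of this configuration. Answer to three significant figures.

-0.653 J

The work to assemble the configuration equals its total potential energy, U = Σ kqᵢqⱼ/rᵢⱼ over all pairs.
All three pair separations equal the side length, 1.03 m.
U = (-0.647) + (-0.128) + (0.123) = -0.653 J.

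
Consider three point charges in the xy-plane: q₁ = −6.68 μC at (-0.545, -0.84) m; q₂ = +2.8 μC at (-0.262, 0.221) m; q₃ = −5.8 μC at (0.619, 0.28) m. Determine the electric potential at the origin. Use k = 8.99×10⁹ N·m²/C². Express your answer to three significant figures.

-6.33×10⁴ V

The total potential is the scalar sum of each charge's contribution, V = Σ kqᵢ/rᵢ.
Distances from the field point to each charge: r₁ = 1.00 m, r₂ = 0.343 m, r₃ = 0.679 m.
V = k[(-6.68×10⁻⁶)/(1.00) + (2.80×10⁻⁶)/(0.343) + (-5.80×10⁻⁶)/(0.679)] = -6.33×10⁴ V.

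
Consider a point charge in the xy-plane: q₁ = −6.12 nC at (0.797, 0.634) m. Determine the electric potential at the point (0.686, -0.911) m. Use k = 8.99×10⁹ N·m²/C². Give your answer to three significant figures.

The total potential is the scalar sum of each charge's contribution, V = Σ kqᵢ/rᵢ.
Distances from the field point to each charge: r₁ = 1.55 m.
V = k[(-6.12×10⁻⁹)/(1.55)] = -35.5 V.

-35.5 V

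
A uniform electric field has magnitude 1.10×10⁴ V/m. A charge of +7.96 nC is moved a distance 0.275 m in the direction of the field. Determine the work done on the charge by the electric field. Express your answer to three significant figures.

The potential change for a displacement 0.275 m in the direction of the field is ΔV = −Ed = -3030 V.
W_field = −qΔV = 2.41×10⁻⁵ J.

2.41×10⁻⁵ J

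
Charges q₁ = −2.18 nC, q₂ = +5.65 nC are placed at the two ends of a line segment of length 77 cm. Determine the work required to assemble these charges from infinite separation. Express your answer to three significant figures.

-1.44×10⁻⁷ J

The work to assemble the configuration equals its total potential energy, U = Σ kqᵢqⱼ/rᵢⱼ over all pairs.
The separation is r = 0.770 m.
U = (-1.44×10⁻⁷) = -1.44×10⁻⁷ J.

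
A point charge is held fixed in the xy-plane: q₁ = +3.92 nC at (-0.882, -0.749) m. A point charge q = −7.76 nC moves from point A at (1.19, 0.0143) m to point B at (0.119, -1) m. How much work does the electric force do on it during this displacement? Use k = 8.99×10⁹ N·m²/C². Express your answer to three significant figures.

The work done by the electric force is W_field = −ΔU = −q(V_B − V_A) = q(V_A − V_B).
At A: distance to the source charge is 2.21 m; V_A = kq₁/r = 16.0 V.
At B: distance to the source charge is 1.03 m; V_B = kq₁/r = 34.1 V.
ΔV = V_B − V_A = 18.2 V.
W_field = −qΔV = −(-7.76×10⁻⁹ C)(18.2 V) = 1.41×10⁻⁷ J.

1.41×10⁻⁷ J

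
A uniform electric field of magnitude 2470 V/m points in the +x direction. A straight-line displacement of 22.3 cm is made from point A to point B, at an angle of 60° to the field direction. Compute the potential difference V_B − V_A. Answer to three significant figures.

-275 V

Only the component of displacement along E changes the potential: ΔV = −E·d·cosθ.
ΔV = −(2470 V/m)(0.223 m)cos60° = -275 V.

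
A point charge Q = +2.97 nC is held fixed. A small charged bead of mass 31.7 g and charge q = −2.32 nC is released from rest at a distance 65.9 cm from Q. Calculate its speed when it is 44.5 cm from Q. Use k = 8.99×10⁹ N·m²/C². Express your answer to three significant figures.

1.69×10⁻³ m/s

Only the electrostatic force acts, so mechanical energy is conserved: ½mv² = U₁ − U₂ = kQq(1/r₁ − 1/r₂).
U₁ − U₂ = (8.99×10⁹ N·m²/C²)(2.97×10⁻⁹ C)(-2.32×10⁻⁹ C)(1/0.659 − 1/0.445) = 4.52×10⁻⁸ J.
v = √(2·4.52×10⁻⁸/0.0317) = 1.69×10⁻³ m/s.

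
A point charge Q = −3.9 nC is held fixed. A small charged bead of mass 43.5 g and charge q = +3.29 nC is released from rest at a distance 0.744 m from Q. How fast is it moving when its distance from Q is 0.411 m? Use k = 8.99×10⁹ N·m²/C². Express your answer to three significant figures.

2.40×10⁻³ m/s

Only the electrostatic force acts, so mechanical energy is conserved: ½mv² = U₁ − U₂ = kQq(1/r₁ − 1/r₂).
U₁ − U₂ = (8.99×10⁹ N·m²/C²)(-3.90×10⁻⁹ C)(3.29×10⁻⁹ C)(1/0.744 − 1/0.411) = 1.26×10⁻⁷ J.
v = √(2·1.26×10⁻⁷/0.0435) = 2.40×10⁻³ m/s.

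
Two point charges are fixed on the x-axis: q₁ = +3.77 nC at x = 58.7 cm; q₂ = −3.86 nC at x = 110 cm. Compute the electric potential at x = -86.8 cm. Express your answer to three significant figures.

5.66 V

The total potential is the scalar sum of each charge's contribution, V = Σ kqᵢ/rᵢ.
Distances from the field point to each charge: r₁ = 1.46 m, r₂ = 1.97 m.
V = k[(3.77×10⁻⁹)/(1.46) + (-3.86×10⁻⁹)/(1.97)] = 5.66 V.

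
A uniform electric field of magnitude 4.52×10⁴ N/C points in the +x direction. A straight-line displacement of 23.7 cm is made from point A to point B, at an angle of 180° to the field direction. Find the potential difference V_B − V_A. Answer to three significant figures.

Only the component of displacement along E changes the potential: ΔV = −E·d·cosθ.
ΔV = −(4.52×10⁴ V/m)(0.237 m)cos180° = 1.07×10⁴ V.

1.07×10⁴ V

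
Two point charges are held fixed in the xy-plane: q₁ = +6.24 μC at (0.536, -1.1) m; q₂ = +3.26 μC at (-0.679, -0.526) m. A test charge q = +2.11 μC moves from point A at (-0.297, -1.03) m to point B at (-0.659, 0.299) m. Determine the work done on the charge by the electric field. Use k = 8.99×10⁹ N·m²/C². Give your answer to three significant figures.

0.100 J

The work done by the electric force is W_field = −ΔU = −q(V_B − V_A) = q(V_A − V_B).
At A: distances to the source charges are 0.836 m, 0.632 m; V_A = Σ kqᵢ/rᵢ = 1.13×10⁵ V.
At B: distances to the source charges are 1.84 m, 0.825 m; V_B = Σ kqᵢ/rᵢ = 6.60×10⁴ V.
ΔV = V_B − V_A = -4.74×10⁴ V.
W_field = −qΔV = −(2.11×10⁻⁶ C)(-4.74×10⁴ V) = 0.100 J.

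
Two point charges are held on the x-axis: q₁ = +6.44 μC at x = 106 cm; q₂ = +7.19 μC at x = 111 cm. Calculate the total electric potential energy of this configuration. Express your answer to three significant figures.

The assembly work is the sum of pairwise potential energies, U = Σ_{i<j} kqᵢqⱼ/rᵢⱼ.
Pair separations: r₁₂ = 0.0500 m.
U = (8.33) = 8.33 J.

8.33 J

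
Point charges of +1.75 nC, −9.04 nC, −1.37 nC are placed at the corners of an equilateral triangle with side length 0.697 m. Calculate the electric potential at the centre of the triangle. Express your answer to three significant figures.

-193 V

Electric potential is a scalar, so the contributions from each charge add algebraically: V = Σ kqᵢ/rᵢ.
The distance from each vertex to the centroid is a/√3 = 0.402 m.
V = k[(1.75×10⁻⁹)/(0.402) + (-9.04×10⁻⁹)/(0.402) + (-1.37×10⁻⁹)/(0.402)] = -193 V.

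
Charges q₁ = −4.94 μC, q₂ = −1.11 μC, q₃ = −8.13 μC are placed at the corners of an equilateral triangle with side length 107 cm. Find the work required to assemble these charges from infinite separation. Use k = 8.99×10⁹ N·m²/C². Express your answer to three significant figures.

The work to assemble the configuration equals its total potential energy, U = Σ kqᵢqⱼ/rᵢⱼ over all pairs.
All three pair separations equal the side length, 1.07 m.
U = (0.0461) + (0.337) + (0.0758) = 0.459 J.

0.459 J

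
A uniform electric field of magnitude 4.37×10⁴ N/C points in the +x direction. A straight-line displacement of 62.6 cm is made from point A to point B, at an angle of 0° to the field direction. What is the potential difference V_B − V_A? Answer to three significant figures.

-2.74×10⁴ V

Only the component of displacement along E changes the potential: ΔV = −E·d·cosθ.
ΔV = −(4.37×10⁴ V/m)(0.626 m)cos0° = -2.74×10⁴ V.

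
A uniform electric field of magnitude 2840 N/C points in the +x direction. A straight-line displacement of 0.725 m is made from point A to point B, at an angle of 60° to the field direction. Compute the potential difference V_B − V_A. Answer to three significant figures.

-1030 V

Only the component of displacement along E changes the potential: ΔV = −E·d·cosθ.
ΔV = −(2840 V/m)(0.725 m)cos60° = -1030 V.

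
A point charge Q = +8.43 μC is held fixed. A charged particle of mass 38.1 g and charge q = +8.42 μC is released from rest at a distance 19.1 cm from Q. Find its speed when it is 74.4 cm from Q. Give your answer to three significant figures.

11.4 m/s

Only the electrostatic force acts, so mechanical energy is conserved: ½mv² = U₁ − U₂ = kQq(1/r₁ − 1/r₂).
U₁ − U₂ = (8.99×10⁹ N·m²/C²)(8.43×10⁻⁶ C)(8.42×10⁻⁶ C)(1/0.191 − 1/0.744) = 2.48 J.
v = √(2·2.48/0.0381) = 11.4 m/s.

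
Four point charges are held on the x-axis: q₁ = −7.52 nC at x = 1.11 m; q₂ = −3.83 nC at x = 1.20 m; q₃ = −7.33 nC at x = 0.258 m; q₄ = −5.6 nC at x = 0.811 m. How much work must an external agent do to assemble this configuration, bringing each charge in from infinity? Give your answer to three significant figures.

6.16×10⁻⁶ J

The work to assemble the configuration equals its total potential energy, U = Σ kqᵢqⱼ/rᵢⱼ over all pairs.
Pair separations: r₁₂ = 0.0900 m, r₁₃ = 0.852 m, r₁₄ = 0.299 m, r₂₃ = 0.942 m, r₂₄ = 0.389 m, r₃₄ = 0.553 m.
Summing all 6 pair terms gives U = 6.16×10⁻⁶ J.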